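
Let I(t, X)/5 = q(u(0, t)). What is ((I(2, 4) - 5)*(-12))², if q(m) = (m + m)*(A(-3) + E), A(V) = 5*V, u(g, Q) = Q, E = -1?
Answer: 15210000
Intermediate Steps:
q(m) = -32*m (q(m) = (m + m)*(5*(-3) - 1) = (2*m)*(-15 - 1) = (2*m)*(-16) = -32*m)
I(t, X) = -160*t (I(t, X) = 5*(-32*t) = -160*t)
((I(2, 4) - 5)*(-12))² = ((-160*2 - 5)*(-12))² = ((-320 - 5)*(-12))² = (-325*(-12))² = 3900² = 15210000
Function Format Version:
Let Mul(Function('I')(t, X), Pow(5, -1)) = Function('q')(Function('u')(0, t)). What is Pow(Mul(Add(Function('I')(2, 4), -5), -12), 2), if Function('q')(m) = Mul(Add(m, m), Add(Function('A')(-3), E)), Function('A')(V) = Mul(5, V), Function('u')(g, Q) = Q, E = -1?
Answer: 15210000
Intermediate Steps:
Function('q')(m) = Mul(-32, m) (Function('q')(m) = Mul(Add(m, m), Add(Mul(5, -3), -1)) = Mul(Mul(2, m), Add(-15, -1)) = Mul(Mul(2, m), -16) = Mul(-32, m))
Function('I')(t, X) = Mul(-160, t) (Function('I')(t, X) = Mul(5, Mul(-32, t)) = Mul(-160, t))
Pow(Mul(Add(Function('I')(2, 4), -5), -12), 2) = Pow(Mul(Add(Mul(-160, 2), -5), -12), 2) = Pow(Mul(Add(-320, -5), -12), 2) = Pow(Mul(-325, -12), 2) = Pow(3900, 2) = 15210000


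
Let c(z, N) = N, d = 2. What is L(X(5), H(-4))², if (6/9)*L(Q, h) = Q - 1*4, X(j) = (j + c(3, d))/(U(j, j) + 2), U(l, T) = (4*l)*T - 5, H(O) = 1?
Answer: 1306449/37636 ≈ 34.713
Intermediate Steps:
U(l, T) = -5 + 4*T*l (U(l, T) = 4*T*l - 5 = -5 + 4*T*l)
X(j) = (2 + j)/(-3 + 4*j²) (X(j) = (j + 2)/((-5 + 4*j*j) + 2) = (2 + j)/((-5 + 4*j²) + 2) = (2 + j)/(-3 + 4*j²))
L(Q, h) = -6 + 3*Q/2 (L(Q, h) = 3*(Q - 1*4)/2 = 3*(Q - 4)/2 = 3*(-4 + Q)/2 = -6 + 3*Q/2)
L(X(5), H(-4))² = (-6 + 3*((2 + 5)/(-3 + 4*5²))/2)² = (-6 + 3*(7/(-3 + 4*25))/2)² = (-6 + 3*(7/(-3 + 100))/2)² = (-6 + 3*(7/97)/2)² = (-6 + 3*((1/97)*7)/2)² = (-6 + (3/2)*(7/97))² = (-6 + 21/194)² = (-1143/194)² = 1306449/37636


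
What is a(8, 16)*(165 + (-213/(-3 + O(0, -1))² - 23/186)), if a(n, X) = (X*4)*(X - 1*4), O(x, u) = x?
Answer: 3361920/31 ≈ 1.0845e+5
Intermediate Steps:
a(n, X) = 4*X*(-4 + X) (a(n, X) = (4*X)*(X - 4) = (4*X)*(-4 + X) = 4*X*(-4 + X))
a(8, 16)*(165 + (-213/(-3 + O(0, -1))² - 23/186)) = (4*16*(-4 + 16))*(165 + (-213/(-3 + 0)² - 23/186)) = (4*16*12)*(165 + (-213/((-3)²) - 23*1/186)) = 768*(165 + (-213/9 - 23/186)) = 768*(165 + (-213*⅑ - 23/186)) = 768*(165 + (-71/3 - 23/186)) = 768*(165 - 1475/62) = 768*(8755/62) = 3361920/31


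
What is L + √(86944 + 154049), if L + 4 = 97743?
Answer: 97739 + 3*√26777 ≈ 98230.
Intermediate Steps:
L = 97739 (L = -4 + 97743 = 97739)
L + √(86944 + 154049) = 97739 + √(86944 + 154049) = 97739 + √240993 = 97739 + 3*√26777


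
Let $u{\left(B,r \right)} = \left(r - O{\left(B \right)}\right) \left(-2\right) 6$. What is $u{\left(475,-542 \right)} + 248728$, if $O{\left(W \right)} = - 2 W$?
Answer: $243832$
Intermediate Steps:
$u{\left(B,r \right)} = - 24 B - 12 r$ ($u{\left(B,r \right)} = \left(r - - 2 B\right) \left(-2\right) 6 = \left(r + 2 B\right) \left(-2\right) 6 = \left(- 4 B - 2 r\right) 6 = - 24 B - 12 r$)
$u{\left(475,-542 \right)} + 248728 = \left(\left(-24\right) 475 - -6504\right) + 248728 = \left(-11400 + 6504\right) + 248728 = -4896 + 248728 = 243832$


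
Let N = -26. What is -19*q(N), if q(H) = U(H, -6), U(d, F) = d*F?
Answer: -2964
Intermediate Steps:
U(d, F) = F*d
q(H) = -6*H
-19*q(N) = -(-114)*(-26) = -19*156 = -2964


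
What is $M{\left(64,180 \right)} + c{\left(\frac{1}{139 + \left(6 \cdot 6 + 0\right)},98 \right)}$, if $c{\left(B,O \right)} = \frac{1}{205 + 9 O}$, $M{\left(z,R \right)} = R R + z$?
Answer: $\frac{35288369}{1087} \approx 32464.0$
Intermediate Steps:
$M{\left(z,R \right)} = z + R^{2}$ ($M{\left(z,R \right)} = R^{2} + z = z + R^{2}$)
$M{\left(64,180 \right)} + c{\left(\frac{1}{139 + \left(6 \cdot 6 + 0\right)},98 \right)} = \left(64 + 180^{2}\right) + \frac{1}{205 + 9 \cdot 98} = \left(64 + 32400\right) + \frac{1}{205 + 882} = 32464 + \frac{1}{1087} = \frac{35288369}{1087}$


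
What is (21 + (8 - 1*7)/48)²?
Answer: 1018081/2304 ≈ 441.88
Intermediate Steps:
(21 + (8 - 1*7)/48)² = (21 + (8 - 7)*(1/48))² = (21 + 1*(1/48))² = (21 + 1/48)² = (1009/48)² = 1018081/2304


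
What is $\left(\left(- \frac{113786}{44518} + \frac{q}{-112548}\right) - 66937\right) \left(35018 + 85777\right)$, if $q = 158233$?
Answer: $- \frac{6752476527994378675}{835068644} \approx -8.0861 \cdot 10^{9}$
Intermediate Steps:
$\left(\left(- \frac{113786}{44518} + \frac{q}{-112548}\right) - 66937\right) \left(35018 + 85777\right) = \left(\left(- \frac{113786}{44518} + \frac{158233}{-112548}\right) - 66937\right) \left(35018 + 85777\right) = \left(\left(\left(-113786\right) \frac{1}{44518} + 158233 \left(- \frac{1}{112548}\right)\right) - 66937\right) 120795 = \left(\left(- \frac{56893}{22259} - \frac{158233}{112548}\right) - 66937\right) 120795 = \left(- \frac{9925301711}{2505205932} - 66937\right) 120795 = \left(- \frac{167700894771995}{2505205932}\right) 120795 = - \frac{6752476527994378675}{835068644}$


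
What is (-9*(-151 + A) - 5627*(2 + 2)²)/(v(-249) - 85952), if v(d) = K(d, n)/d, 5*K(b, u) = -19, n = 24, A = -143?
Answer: 108795570/107010221 ≈ 1.0167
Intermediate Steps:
K(b, u) = -19/5 (K(b, u) = (⅕)*(-19) = -19/5)
v(d) = -19/(5*d)
(-9*(-151 + A) - 5627*(2 + 2)²)/(v(-249) - 85952) = (-9*(-151 - 143) - 5627*(2 + 2)²)/(-19/5/(-249) - 85952) = (-9*(-294) - 5627*4²)/(-19/5*(-1/249) - 85952) = (2646 - 5627*16)/(19/1245 - 85952) = (2646 - 90032)/(-107010221/1245) = -87386*(-1245/107010221) = 108795570/107010221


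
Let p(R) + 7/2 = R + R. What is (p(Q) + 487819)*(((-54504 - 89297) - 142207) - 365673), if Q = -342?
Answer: -634908686103/2 ≈ -3.1745e+11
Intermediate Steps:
p(R) = -7/2 + 2*R (p(R) = -7/2 + (R + R) = -7/2 + 2*R)
(p(Q) + 487819)*(((-54504 - 89297) - 142207) - 365673) = ((-7/2 + 2*(-342)) + 487819)*(((-54504 - 89297) - 142207) - 365673) = ((-7/2 - 684) + 487819)*((-143801 - 142207) - 365673) = (-1375/2 + 487819)*(-286008 - 365673) = (974263/2)*(-651681) = -634908686103/2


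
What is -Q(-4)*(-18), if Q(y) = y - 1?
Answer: -90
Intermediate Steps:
Q(y) = -1 + y
-Q(-4)*(-18) = -(-1 - 4)*(-18) = -1*(-5)*(-18) = 5*(-18) = -90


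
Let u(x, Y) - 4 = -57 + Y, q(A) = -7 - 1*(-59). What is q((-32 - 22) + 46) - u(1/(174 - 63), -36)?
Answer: 141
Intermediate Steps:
q(A) = 52 (q(A) = -7 + 59 = 52)
u(x, Y) = -53 + Y (u(x, Y) = 4 + (-57 + Y) = -53 + Y)
q((-32 - 22) + 46) - u(1/(174 - 63), -36) = 52 - (-53 - 36) = 52 - 1*(-89) = 52 + 89 = 141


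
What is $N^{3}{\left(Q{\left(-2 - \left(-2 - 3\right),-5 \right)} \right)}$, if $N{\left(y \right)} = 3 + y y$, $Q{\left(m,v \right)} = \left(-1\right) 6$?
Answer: $59319$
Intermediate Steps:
$Q{\left(m,v \right)} = -6$
$N{\left(y \right)} = 3 + y^{2}$
$N^{3}{\left(Q{\left(-2 - \left(-2 - 3\right),-5 \right)} \right)} = \left(3 + \left(-6\right)^{2}\right)^{3} = \left(3 + 36\right)^{3} = 39^{3} = 59319$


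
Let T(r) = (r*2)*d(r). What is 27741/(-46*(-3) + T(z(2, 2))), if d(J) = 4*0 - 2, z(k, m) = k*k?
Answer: 27741/122 ≈ 227.39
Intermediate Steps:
z(k, m) = k²
d(J) = -2 (d(J) = 0 - 2 = -2)
T(r) = -4*r (T(r) = (r*2)*(-2) = (2*r)*(-2) = -4*r)
27741/(-46*(-3) + T(z(2, 2))) = 27741/(-46*(-3) - 4*2²) = 27741/(138 - 4*4) = 27741/(138 - 16) = 27741/122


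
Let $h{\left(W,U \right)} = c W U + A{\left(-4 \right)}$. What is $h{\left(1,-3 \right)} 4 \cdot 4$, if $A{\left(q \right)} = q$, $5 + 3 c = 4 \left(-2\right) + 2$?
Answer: $112$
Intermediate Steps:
$c = - \frac{11}{3}$ ($c = - \frac{5}{3} + \frac{4 \left(-2\right) + 2}{3} = - \frac{5}{3} + \frac{-8 + 2}{3} = - \frac{5}{3} + \frac{1}{3} \left(-6\right) = - \frac{5}{3} - 2 = - \frac{11}{3} \approx -3.6667$)
$h{\left(W,U \right)} = -4 - \frac{11 U W}{3}$ ($h{\left(W,U \right)} = - \frac{11 W}{3} U - 4 = - \frac{11 U W}{3} - 4 = -4 - \frac{11 U W}{3}$)
$h{\left(1,-3 \right)} 4 \cdot 4 = \left(-4 - \left(-11\right) 1\right) 4 \cdot 4 = \left(-4 + 11\right) 4 \cdot 4 = 7 \cdot 4 \cdot 4 = 28 \cdot 4 = 112$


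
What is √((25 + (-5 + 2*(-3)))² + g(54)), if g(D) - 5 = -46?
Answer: √155 ≈ 12.450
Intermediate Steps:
g(D) = -41 (g(D) = 5 - 46 = -41)
√((25 + (-5 + 2*(-3)))² + g(54)) = √((25 + (-5 + 2*(-3)))² - 41) = √((25 + (-5 - 6))² - 41) = √((25 - 11)² - 41) = √(14² - 41) = √(196 - 41) = √155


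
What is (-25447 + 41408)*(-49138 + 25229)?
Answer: -381611549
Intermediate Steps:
(-25447 + 41408)*(-49138 + 25229) = 15961*(-23909) = -381611549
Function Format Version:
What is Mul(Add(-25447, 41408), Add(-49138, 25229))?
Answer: -381611549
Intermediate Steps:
Mul(Add(-25447, 41408), Add(-49138, 25229)) = Mul(15961, -23909) = -381611549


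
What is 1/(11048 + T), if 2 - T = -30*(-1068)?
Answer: -1/20990 ≈ -4.7642e-5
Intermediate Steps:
T = -32038 (T = 2 - (-30)*(-1068) = 2 - 1*32040 = 2 - 32040 = -32038)
1/(11048 + T) = 1/(11048 - 32038) = 1/(-20990) = -1/20990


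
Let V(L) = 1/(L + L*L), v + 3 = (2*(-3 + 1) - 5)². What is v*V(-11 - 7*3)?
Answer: 39/496 ≈ 0.078629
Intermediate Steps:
v = 78 (v = -3 + (2*(-3 + 1) - 5)² = -3 + (2*(-2) - 5)² = -3 + (-4 - 5)² = -3 + (-9)² = -3 + 81 = 78)
V(L) = 1/(L + L²)
v*V(-11 - 7*3) = 78*(1/((-11 - 7*3)*(1 + (-11 - 7*3)))) = 78*(1/((-11 - 21)*(1 + (-11 - 21)))) = 78*(1/((-32)*(1 - 32))) = 78*(-1/32/(-31)) = 78*(-1/32*(-1/31)) = 78*(1/992) = 39/496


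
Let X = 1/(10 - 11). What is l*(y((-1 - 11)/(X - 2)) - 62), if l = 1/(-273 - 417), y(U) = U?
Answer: 29/345 ≈ 0.084058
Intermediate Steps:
X = -1 (X = 1/(-1) = -1)
l = -1/690 (l = 1/(-690) = -1/690 ≈ -0.0014493)
l*(y((-1 - 11)/(X - 2)) - 62) = -((-1 - 11)/(-1 - 2) - 62)/690 = -(-12/(-3) - 62)/690 = -(-12*(-⅓) - 62)/690 = -(4 - 62)/690 = -1/690*(-58) = 29/345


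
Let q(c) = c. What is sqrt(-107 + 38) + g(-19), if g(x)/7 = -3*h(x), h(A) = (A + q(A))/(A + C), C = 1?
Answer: -133/3 + I*sqrt(69) ≈ -44.333 + 8.3066*I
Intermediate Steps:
h(A) = 2*A/(1 + A) (h(A) = (A + A)/(A + 1) = (2*A)/(1 + A) = 2*A/(1 + A))
g(x) = -42*x/(1 + x) (g(x) = 7*(-6*x/(1 + x)) = -42*x/(1 + x))
sqrt(-107 + 38) + g(-19) = sqrt(-107 + 38) - 42*(-19)/(1 - 19) = sqrt(-69) - 42*(-19)/(-18) = I*sqrt(69) - 42*(-19)*(-1/18) = I*sqrt(69) - 133/3 = -133/3 + I*sqrt(69)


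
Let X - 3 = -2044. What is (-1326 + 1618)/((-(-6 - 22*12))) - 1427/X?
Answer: 490631/275535 ≈ 1.7806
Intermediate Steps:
X = -2041 (X = 3 - 2044 = -2041)
(-1326 + 1618)/((-(-6 - 22*12))) - 1427/X = (-1326 + 1618)/((-(-6 - 22*12))) - 1427/(-2041) = 292/((-(-6 - 264))) - 1427*(-1/2041) = 292/((-1*(-270))) + 1427/2041 = 292/270 + 1427/2041 = 292*(1/270) + 1427/2041 = 146/135 + 1427/2041 = 490631/275535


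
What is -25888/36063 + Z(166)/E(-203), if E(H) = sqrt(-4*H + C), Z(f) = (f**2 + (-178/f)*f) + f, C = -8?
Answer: -25888/36063 + 13772*sqrt(201)/201 ≈ 970.68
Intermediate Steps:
Z(f) = -178 + f + f**2 (Z(f) = (f**2 - 178) + f = (-178 + f**2) + f = -178 + f + f**2)
E(H) = sqrt(-8 - 4*H) (E(H) = sqrt(-4*H - 8) = sqrt(-8 - 4*H))
-25888/36063 + Z(166)/E(-203) = -25888/36063 + (-178 + 166 + 166**2)/((2*sqrt(-2 - 1*(-203)))) = -25888*1/36063 + (-178 + 166 + 27556)/((2*sqrt(-2 + 203))) = -25888/36063 + 27544/((2*sqrt(201))) = -25888/36063 + 27544*(sqrt(201)/402) = -25888/36063 + 13772*sqrt(201)/201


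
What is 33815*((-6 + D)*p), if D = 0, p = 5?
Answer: -1014450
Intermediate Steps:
33815*((-6 + D)*p) = 33815*((-6 + 0)*5) = 33815*(-6*5) = 33815*(-30) = -1014450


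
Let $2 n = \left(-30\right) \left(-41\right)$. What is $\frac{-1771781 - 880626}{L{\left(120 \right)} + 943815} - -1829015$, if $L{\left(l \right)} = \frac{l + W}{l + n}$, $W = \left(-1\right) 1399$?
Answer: $\frac{1268790778456045}{693702746} \approx 1.829 \cdot 10^{6}$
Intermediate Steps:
$n = 615$ ($n = \frac{\left(-30\right) \left(-41\right)}{2} = \frac{1}{2} \cdot 1230 = 615$)
$W = -1399$
$L{\left(l \right)} = \frac{-1399 + l}{615 + l}$ ($L{\left(l \right)} = \frac{l - 1399}{l + 615} = \frac{-1399 + l}{615 + l}$)
$\frac{-1771781 - 880626}{L{\left(120 \right)} + 943815} - -1829015 = \frac{-1771781 - 880626}{\frac{-1399 + 120}{615 + 120} + 943815} - -1829015 = - \frac{2652407}{\frac{1}{735} \left(-1279\right) + 943815} + 1829015 = - \frac{2652407}{- \frac{1279}{735} + 943815} + 1829015 = - \frac{2652407}{\frac{693702746}{735}} + 1829015 = \left(-2652407\right) \frac{735}{693702746} + 1829015 = - \frac{1949519145}{693702746} + 1829015 = \frac{1268790778456045}{693702746}$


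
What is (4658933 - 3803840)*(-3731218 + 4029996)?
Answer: 255482976354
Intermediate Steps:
(4658933 - 3803840)*(-3731218 + 4029996) = 855093*298778 = 255482976354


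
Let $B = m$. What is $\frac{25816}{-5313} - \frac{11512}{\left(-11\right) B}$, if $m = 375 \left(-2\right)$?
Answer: $- \frac{197796}{31625} \approx -6.2544$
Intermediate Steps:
$m = -750$
$B = -750$
$\frac{25816}{-5313} - \frac{11512}{\left(-11\right) B} = \frac{25816}{-5313} - \frac{11512}{\left(-11\right) \left(-750\right)} = 25816 \left(- \frac{1}{5313}\right) - \frac{11512}{8250} = - \frac{3688}{759} - \frac{5756}{4125} = - \frac{197796}{31625}$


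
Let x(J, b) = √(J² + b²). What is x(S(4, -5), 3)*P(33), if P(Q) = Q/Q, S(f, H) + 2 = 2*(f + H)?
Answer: 5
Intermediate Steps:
S(f, H) = -2 + 2*H + 2*f (S(f, H) = -2 + 2*(f + H) = -2 + 2*(H + f) = -2 + (2*H + 2*f) = -2 + 2*H + 2*f)
P(Q) = 1
x(S(4, -5), 3)*P(33) = √((-2 + 2*(-5) + 2*4)² + 3²)*1 = √((-2 - 10 + 8)² + 9)*1 = √((-4)² + 9)*1 = √(16 + 9)*1 = √25*1 = 5*1 = 5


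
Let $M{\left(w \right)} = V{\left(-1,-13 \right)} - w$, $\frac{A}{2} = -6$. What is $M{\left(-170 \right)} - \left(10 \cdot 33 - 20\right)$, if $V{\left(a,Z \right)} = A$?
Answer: $-152$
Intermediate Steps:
$A = -12$ ($A = 2 \left(-6\right) = -12$)
$V{\left(a,Z \right)} = -12$
$M{\left(w \right)} = -12 - w$
$M{\left(-170 \right)} - \left(10 \cdot 33 - 20\right) = \left(-12 - -170\right) - \left(10 \cdot 33 - 20\right) = \left(-12 + 170\right) - \left(330 - 20\right) = 158 - 310 = -152$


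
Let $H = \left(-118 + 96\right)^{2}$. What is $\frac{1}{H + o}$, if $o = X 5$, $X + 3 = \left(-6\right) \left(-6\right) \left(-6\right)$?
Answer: $- \frac{1}{611} \approx -0.0016367$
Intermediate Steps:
$X = -219$ ($X = -3 + \left(-6\right) \left(-6\right) \left(-6\right) = -3 + 36 \left(-6\right) = -3 - 216 = -219$)
$o = -1095$ ($o = \left(-219\right) 5 = -1095$)
$H = 484$ ($H = \left(-22\right)^{2} = 484$)
$\frac{1}{H + o} = \frac{1}{484 - 1095} = \frac{1}{-611} = - \frac{1}{611}$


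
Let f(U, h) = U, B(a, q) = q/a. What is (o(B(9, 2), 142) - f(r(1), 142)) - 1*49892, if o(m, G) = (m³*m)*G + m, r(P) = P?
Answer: -327344243/6561 ≈ -49892.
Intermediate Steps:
o(m, G) = m + G*m⁴ (o(m, G) = m⁴*G + m = G*m⁴ + m = m + G*m⁴)
(o(B(9, 2), 142) - f(r(1), 142)) - 1*49892 = ((2/9 + 142*(2/9)⁴) - 1*1) - 1*49892 = ((2*(⅑) + 142*(2*(⅑))⁴) - 1) - 49892 = ((2/9 + 142*(2/9)⁴) - 1) - 49892 = ((2/9 + 142*(16/6561)) - 1) - 49892 = ((2/9 + 2272/6561) - 1) - 49892 = (3730/6561 - 1) - 49892 = -2831/6561 - 49892 = -327344243/6561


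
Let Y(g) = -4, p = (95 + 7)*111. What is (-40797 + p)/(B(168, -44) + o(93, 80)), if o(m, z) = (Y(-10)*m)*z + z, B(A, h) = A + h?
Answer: 3275/3284 ≈ 0.99726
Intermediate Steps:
p = 11322 (p = 102*111 = 11322)
o(m, z) = z - 4*m*z (o(m, z) = (-4*m)*z + z = -4*m*z + z = z - 4*m*z)
(-40797 + p)/(B(168, -44) + o(93, 80)) = (-40797 + 11322)/((168 - 44) + 80*(1 - 4*93)) = -29475/(124 + 80*(1 - 372)) = -29475/(124 + 80*(-371)) = -29475/(124 - 29680) = -29475/(-29556) = -29475*(-1/29556) = 3275/3284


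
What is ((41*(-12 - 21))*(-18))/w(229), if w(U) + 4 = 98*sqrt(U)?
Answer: 8118/183275 + 198891*sqrt(229)/183275 ≈ 16.466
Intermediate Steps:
w(U) = -4 + 98*sqrt(U)
((41*(-12 - 21))*(-18))/w(229) = ((41*(-12 - 21))*(-18))/(-4 + 98*sqrt(229)) = ((41*(-33))*(-18))/(-4 + 98*sqrt(229)) = (-1353*(-18))/(-4 + 98*sqrt(229)) = 24354/(-4 + 98*sqrt(229))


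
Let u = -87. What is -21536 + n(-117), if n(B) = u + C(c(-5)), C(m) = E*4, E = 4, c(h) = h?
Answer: -21607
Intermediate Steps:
C(m) = 16 (C(m) = 4*4 = 16)
n(B) = -71 (n(B) = -87 + 16 = -71)
-21536 + n(-117) = -21536 - 71 = -21607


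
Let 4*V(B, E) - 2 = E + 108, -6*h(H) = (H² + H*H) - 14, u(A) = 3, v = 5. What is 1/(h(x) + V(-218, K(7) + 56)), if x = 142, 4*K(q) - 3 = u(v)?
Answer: -8/53417 ≈ -0.00014977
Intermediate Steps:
K(q) = 3/2 (K(q) = ¾ + (¼)*3 = ¾ + ¾ = 3/2)
h(H) = 7/3 - H²/3 (h(H) = -((H² + H*H) - 14)/6 = -((H² + H²) - 14)/6 = -(2*H² - 14)/6 = -(-14 + 2*H²)/6 = 7/3 - H²/3)
V(B, E) = 55/2 + E/4 (V(B, E) = ½ + (E + 108)/4 = ½ + (108 + E)/4 = ½ + (27 + E/4) = 55/2 + E/4)
1/(h(x) + V(-218, K(7) + 56)) = 1/((7/3 - ⅓*142²) + (55/2 + (3/2 + 56)/4)) = 1/((7/3 - ⅓*20164) + (55/2 + (¼)*(115/2))) = 1/((7/3 - 20164/3) + (55/2 + 115/8)) = 1/(-6719 + 335/8) = 1/(-53417/8) = -8/53417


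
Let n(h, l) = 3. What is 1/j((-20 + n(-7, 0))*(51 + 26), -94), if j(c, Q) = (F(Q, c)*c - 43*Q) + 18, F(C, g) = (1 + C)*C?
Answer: -1/11439218 ≈ -8.7419e-8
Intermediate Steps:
F(C, g) = C*(1 + C)
j(c, Q) = 18 - 43*Q + Q*c*(1 + Q) (j(c, Q) = ((Q*(1 + Q))*c - 43*Q) + 18 = (Q*c*(1 + Q) - 43*Q) + 18 = (-43*Q + Q*c*(1 + Q)) + 18 = 18 - 43*Q + Q*c*(1 + Q))
1/j((-20 + n(-7, 0))*(51 + 26), -94) = 1/(18 - 43*(-94) - 94*(-20 + 3)*(51 + 26)*(1 - 94)) = 1/(18 + 4042 - 94*(-17*77)*(-93)) = 1/(18 + 4042 - 94*(-1309)*(-93)) = 1/(18 + 4042 - 11443278) = 1/(-11439218) = -1/11439218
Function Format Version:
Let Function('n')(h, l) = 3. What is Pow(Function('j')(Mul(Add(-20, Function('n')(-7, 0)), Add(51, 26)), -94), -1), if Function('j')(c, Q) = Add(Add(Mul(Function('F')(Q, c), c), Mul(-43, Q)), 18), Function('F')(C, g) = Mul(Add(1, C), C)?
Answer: Rational(-1, 11439218) ≈ -8.7419e-8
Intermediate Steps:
Function('F')(C, g) = Mul(C, Add(1, C))
Function('j')(c, Q) = Add(18, Mul(-43, Q), Mul(Q, c, Add(1, Q))) (Function('j')(c, Q) = Add(Add(Mul(Mul(Q, Add(1, Q)), c), Mul(-43, Q)), 18) = Add(Add(Mul(Q, c, Add(1, Q)), Mul(-43, Q)), 18) = Add(Add(Mul(-43, Q), Mul(Q, c, Add(1, Q))), 18) = Add(18, Mul(-43, Q), Mul(Q, c, Add(1, Q))))
Pow(Function('j')(Mul(Add(-20, Function('n')(-7, 0)), Add(51, 26)), -94), -1) = Pow(Add(18, Mul(-43, -94), Mul(-94, Mul(Add(-20, 3), Add(51, 26)), Add(1, -94))), -1) = Pow(Add(18, 4042, Mul(-94, Mul(-17, 77), -93)), -1) = Pow(Add(18, 4042, Mul(-94, -1309, -93)), -1) = Pow(Add(18, 4042, -11443278), -1) = Pow(-11439218, -1) = Rational(-1, 11439218)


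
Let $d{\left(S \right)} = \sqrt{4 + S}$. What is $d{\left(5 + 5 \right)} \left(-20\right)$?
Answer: $- 20 \sqrt{14} \approx -74.833$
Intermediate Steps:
$d{\left(5 + 5 \right)} \left(-20\right) = \sqrt{4 + \left(5 + 5\right)} \left(-20\right) = \sqrt{4 + 10} \left(-20\right) = \sqrt{14} \left(-20\right) = - 20 \sqrt{14}$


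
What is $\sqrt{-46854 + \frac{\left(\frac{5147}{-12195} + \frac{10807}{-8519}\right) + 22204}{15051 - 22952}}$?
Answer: $\frac{4 i \sqrt{219237679399902299834284615}}{273609536235} \approx 216.46 i$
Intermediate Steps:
$\sqrt{-46854 + \frac{\left(\frac{5147}{-12195} + \frac{10807}{-8519}\right) + 22204}{15051 - 22952}} = \sqrt{-46854 + \frac{\left(5147 \left(- \frac{1}{12195}\right) + 10807 \left(- \frac{1}{8519}\right)\right) + 22204}{-7901}} = \sqrt{-46854 + \left(\left(- \frac{5147}{12195} - \frac{10807}{8519}\right) + 22204\right) \left(- \frac{1}{7901}\right)} = \sqrt{-46854 + \left(- \frac{175638658}{103889205} + 22204\right) \left(- \frac{1}{7901}\right)} = \sqrt{-46854 + \frac{2306580269162}{103889205} \left(- \frac{1}{7901}\right)} = \sqrt{-46854 - \frac{2306580269162}{820828608705}} = \sqrt{- \frac{38461410212533232}{820828608705}} = \frac{4 i \sqrt{219237679399902299834284615}}{273609536235}$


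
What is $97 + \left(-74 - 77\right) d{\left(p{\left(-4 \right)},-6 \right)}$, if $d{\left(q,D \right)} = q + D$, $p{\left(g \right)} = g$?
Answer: $1607$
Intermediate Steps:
$d{\left(q,D \right)} = D + q$
$97 + \left(-74 - 77\right) d{\left(p{\left(-4 \right)},-6 \right)} = 97 + \left(-74 - 77\right) \left(-6 - 4\right) = 97 - -1510 = 97 + 1510 = 1607$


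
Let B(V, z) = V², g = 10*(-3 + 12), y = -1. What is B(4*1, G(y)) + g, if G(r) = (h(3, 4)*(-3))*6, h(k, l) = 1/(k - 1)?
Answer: 106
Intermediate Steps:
h(k, l) = 1/(-1 + k)
G(r) = -9 (G(r) = (-3/(-1 + 3))*6 = (-3/2)*6 = ((½)*(-3))*6 = -3/2*6 = -9)
g = 90 (g = 10*9 = 90)
B(4*1, G(y)) + g = (4*1)² + 90 = 4² + 90 = 16 + 90 = 106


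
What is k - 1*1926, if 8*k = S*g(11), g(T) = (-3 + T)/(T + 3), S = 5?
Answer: -26959/14 ≈ -1925.6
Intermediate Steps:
g(T) = (-3 + T)/(3 + T)
k = 5/14 (k = (5*((-3 + 11)/(3 + 11)))/8 = (5*(8/14))/8 = (5*((1/14)*8))/8 = (5*(4/7))/8 = (1/8)*(20/7) = 5/14 ≈ 0.35714)
k - 1*1926 = 5/14 - 1*1926 = 5/14 - 1926 = -26959/14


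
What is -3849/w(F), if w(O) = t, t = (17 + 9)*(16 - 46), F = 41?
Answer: 1283/260 ≈ 4.9346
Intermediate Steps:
t = -780 (t = 26*(-30) = -780)
w(O) = -780
-3849/w(F) = -3849/(-780) = -3849*(-1/780) = 1283/260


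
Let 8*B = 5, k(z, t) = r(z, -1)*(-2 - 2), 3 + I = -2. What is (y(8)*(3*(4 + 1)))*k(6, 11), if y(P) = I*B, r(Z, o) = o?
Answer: -375/2 ≈ -187.50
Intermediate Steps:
I = -5 (I = -3 - 2 = -5)
k(z, t) = 4 (k(z, t) = -(-2 - 2) = -1*(-4) = 4)
B = 5/8 (B = (⅛)*5 = 5/8 ≈ 0.62500)
y(P) = -25/8 (y(P) = -5*5/8 = -25/8)
(y(8)*(3*(4 + 1)))*k(6, 11) = -75*(4 + 1)/8*4 = -75*5/8*4 = -25/8*15*4 = -375/8*4 = -375/2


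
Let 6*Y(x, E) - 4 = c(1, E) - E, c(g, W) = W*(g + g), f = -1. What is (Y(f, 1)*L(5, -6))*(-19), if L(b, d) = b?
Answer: -475/6 ≈ -79.167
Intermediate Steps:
c(g, W) = 2*W*g (c(g, W) = W*(2*g) = 2*W*g)
Y(x, E) = ⅔ + E/6 (Y(x, E) = ⅔ + (2*E*1 - E)/6 = ⅔ + (2*E - E)/6 = ⅔ + E/6)
(Y(f, 1)*L(5, -6))*(-19) = ((⅔ + (⅙)*1)*5)*(-19) = ((⅔ + ⅙)*5)*(-19) = ((⅚)*5)*(-19) = (25/6)*(-19) = -475/6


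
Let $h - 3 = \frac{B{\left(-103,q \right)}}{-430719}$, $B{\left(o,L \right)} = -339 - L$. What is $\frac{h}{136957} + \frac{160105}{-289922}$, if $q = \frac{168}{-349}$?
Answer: $- \frac{1098677169707008181}{1989590087109388858} \approx -0.55221$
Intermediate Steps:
$q = - \frac{168}{349}$ ($q = 168 \left(- \frac{1}{349}\right) = - \frac{168}{349} \approx -0.48138$)
$h = \frac{150360312}{50106977}$ ($h = 3 + \frac{-339 - - \frac{168}{349}}{-430719} = 3 + \left(-339 + \frac{168}{349}\right) \left(- \frac{1}{430719}\right) = 3 - - \frac{39381}{50106977} = 3 + \frac{39381}{50106977} = \frac{150360312}{50106977} \approx 3.0008$)
$\frac{h}{136957} + \frac{160105}{-289922} = \frac{150360312}{50106977 \cdot 136957} + \frac{160105}{-289922} = \frac{150360312}{50106977} \cdot \frac{1}{136957} + 160105 \left(- \frac{1}{289922}\right) = \frac{150360312}{6862501248989} - \frac{160105}{289922} = - \frac{1098677169707008181}{1989590087109388858}$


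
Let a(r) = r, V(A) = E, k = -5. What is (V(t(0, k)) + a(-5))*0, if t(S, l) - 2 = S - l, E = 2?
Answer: 0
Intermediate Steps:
t(S, l) = 2 + S - l (t(S, l) = 2 + (S - l) = 2 + S - l)
V(A) = 2
(V(t(0, k)) + a(-5))*0 = (2 - 5)*0 = -3*0 = 0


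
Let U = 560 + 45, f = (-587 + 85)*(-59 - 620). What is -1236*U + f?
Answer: -406922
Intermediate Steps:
f = 340858 (f = -502*(-679) = 340858)
U = 605
-1236*U + f = -1236*605 + 340858 = -747780 + 340858 = -406922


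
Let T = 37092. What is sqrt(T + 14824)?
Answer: 2*sqrt(12979) ≈ 227.85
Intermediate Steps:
sqrt(T + 14824) = sqrt(37092 + 14824) = sqrt(51916) = 2*sqrt(12979)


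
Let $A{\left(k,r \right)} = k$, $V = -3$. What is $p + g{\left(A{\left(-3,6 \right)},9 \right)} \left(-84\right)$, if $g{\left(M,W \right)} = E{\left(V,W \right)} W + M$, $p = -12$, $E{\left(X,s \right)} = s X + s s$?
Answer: $-40584$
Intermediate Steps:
$E{\left(X,s \right)} = s^{2} + X s$ ($E{\left(X,s \right)} = X s + s^{2} = s^{2} + X s$)
$g{\left(M,W \right)} = M + W^{2} \left(-3 + W\right)$ ($g{\left(M,W \right)} = W \left(-3 + W\right) W + M = W^{2} \left(-3 + W\right) + M = M + W^{2} \left(-3 + W\right)$)
$p + g{\left(A{\left(-3,6 \right)},9 \right)} \left(-84\right) = -12 + \left(-3 + 9^{2} \left(-3 + 9\right)\right) \left(-84\right) = -12 + \left(-3 + 81 \cdot 6\right) \left(-84\right) = -12 + \left(-3 + 486\right) \left(-84\right) = -12 + 483 \left(-84\right) = -12 - 40572 = -40584$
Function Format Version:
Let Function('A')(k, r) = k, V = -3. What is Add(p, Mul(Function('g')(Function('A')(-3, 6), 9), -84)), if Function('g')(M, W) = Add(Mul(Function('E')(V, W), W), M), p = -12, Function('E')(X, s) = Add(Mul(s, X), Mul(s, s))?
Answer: -40584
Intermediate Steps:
Function('E')(X, s) = Add(Pow(s, 2), Mul(X, s)) (Function('E')(X, s) = Add(Mul(X, s), Pow(s, 2)) = Add(Pow(s, 2), Mul(X, s)))
Function('g')(M, W) = Add(M, Mul(Pow(W, 2), Add(-3, W))) (Function('g')(M, W) = Add(Mul(Mul(W, Add(-3, W)), W), M) = Add(Mul(Pow(W, 2), Add(-3, W)), M) = Add(M, Mul(Pow(W, 2), Add(-3, W))))
Add(p, Mul(Function('g')(Function('A')(-3, 6), 9), -84)) = Add(-12, Mul(Add(-3, Mul(Pow(9, 2), Add(-3, 9))), -84)) = Add(-12, Mul(Add(-3, Mul(81, 6)), -84)) = Add(-12, Mul(Add(-3, 486), -84)) = Add(-12, Mul(483, -84)) = Add(-12, -40572) = -40584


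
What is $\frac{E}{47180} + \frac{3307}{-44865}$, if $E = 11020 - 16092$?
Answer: $- \frac{19178977}{105836535} \approx -0.18121$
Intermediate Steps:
$E = -5072$ ($E = 11020 - 16092 = -5072$)
$\frac{E}{47180} + \frac{3307}{-44865} = - \frac{5072}{47180} + \frac{3307}{-44865} = \left(-5072\right) \frac{1}{47180} + 3307 \left(- \frac{1}{44865}\right) = - \frac{1268}{11795} - \frac{3307}{44865} = - \frac{19178977}{105836535}$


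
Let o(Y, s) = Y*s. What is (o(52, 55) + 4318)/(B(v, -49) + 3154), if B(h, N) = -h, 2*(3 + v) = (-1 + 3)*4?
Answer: 7178/3153 ≈ 2.2766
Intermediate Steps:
v = 1 (v = -3 + ((-1 + 3)*4)/2 = -3 + (2*4)/2 = -3 + (½)*8 = -3 + 4 = 1)
(o(52, 55) + 4318)/(B(v, -49) + 3154) = (52*55 + 4318)/(-1*1 + 3154) = (2860 + 4318)/(-1 + 3154) = 7178/3153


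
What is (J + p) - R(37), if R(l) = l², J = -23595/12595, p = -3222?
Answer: -1051768/229 ≈ -4592.9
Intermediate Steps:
J = -429/229 (J = -23595*1/12595 = -429/229 ≈ -1.8734)
(J + p) - R(37) = (-429/229 - 3222) - 1*37² = -738267/229 - 1*1369 = -738267/229 - 1369 = -1051768/229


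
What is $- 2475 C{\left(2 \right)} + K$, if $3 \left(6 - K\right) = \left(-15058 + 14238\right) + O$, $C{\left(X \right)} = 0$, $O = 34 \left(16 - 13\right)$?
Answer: $\frac{736}{3} \approx 245.33$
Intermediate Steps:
$O = 102$ ($O = 34 \cdot 3 = 102$)
$K = \frac{736}{3}$ ($K = 6 - \frac{\left(-15058 + 14238\right) + 102}{3} = 6 - \frac{-820 + 102}{3} = 6 - - \frac{718}{3} = 6 + \frac{718}{3} = \frac{736}{3} \approx 245.33$)
$- 2475 C{\left(2 \right)} + K = \left(-2475\right) 0 + \frac{736}{3} = 0 + \frac{736}{3} = \frac{736}{3}$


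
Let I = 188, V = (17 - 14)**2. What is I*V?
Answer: 1692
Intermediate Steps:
V = 9 (V = 3**2 = 9)
I*V = 188*9 = 1692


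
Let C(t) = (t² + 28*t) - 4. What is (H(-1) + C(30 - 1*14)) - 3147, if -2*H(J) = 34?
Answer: -2464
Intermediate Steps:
H(J) = -17 (H(J) = -½*34 = -17)
C(t) = -4 + t² + 28*t
(H(-1) + C(30 - 1*14)) - 3147 = (-17 + (-4 + (30 - 1*14)² + 28*(30 - 1*14))) - 3147 = (-17 + (-4 + (30 - 14)² + 28*(30 - 14))) - 3147 = (-17 + (-4 + 16² + 28*16)) - 3147 = (-17 + (-4 + 256 + 448)) - 3147 = (-17 + 700) - 3147 = 683 - 3147 = -2464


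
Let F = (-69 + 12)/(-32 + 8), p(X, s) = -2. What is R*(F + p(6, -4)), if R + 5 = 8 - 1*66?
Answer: -189/8 ≈ -23.625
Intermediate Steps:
R = -63 (R = -5 + (8 - 1*66) = -5 + (8 - 66) = -5 - 58 = -63)
F = 19/8 (F = -57/(-24) = -57*(-1/24) = 19/8 ≈ 2.3750)
R*(F + p(6, -4)) = -63*(19/8 - 2) = -63*3/8 = -189/8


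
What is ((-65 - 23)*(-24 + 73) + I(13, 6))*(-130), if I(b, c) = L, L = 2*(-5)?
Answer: 561860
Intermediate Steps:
L = -10
I(b, c) = -10
((-65 - 23)*(-24 + 73) + I(13, 6))*(-130) = ((-65 - 23)*(-24 + 73) - 10)*(-130) = (-88*49 - 10)*(-130) = (-4312 - 10)*(-130) = -4322*(-130) = 561860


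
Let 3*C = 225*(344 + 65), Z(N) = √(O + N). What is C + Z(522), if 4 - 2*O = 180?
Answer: 30675 + √434 ≈ 30696.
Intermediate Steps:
O = -88 (O = 2 - ½*180 = 2 - 90 = -88)
Z(N) = √(-88 + N)
C = 30675 (C = (225*(344 + 65))/3 = (225*409)/3 = (⅓)*92025 = 30675)
C + Z(522) = 30675 + √(-88 + 522) = 30675 + √434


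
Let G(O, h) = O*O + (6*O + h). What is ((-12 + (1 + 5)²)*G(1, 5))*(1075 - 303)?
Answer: 222336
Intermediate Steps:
G(O, h) = h + O² + 6*O (G(O, h) = O² + (h + 6*O) = h + O² + 6*O)
((-12 + (1 + 5)²)*G(1, 5))*(1075 - 303) = ((-12 + (1 + 5)²)*(5 + 1² + 6*1))*(1075 - 303) = ((-12 + 6²)*(5 + 1 + 6))*772 = ((-12 + 36)*12)*772 = (24*12)*772 = 288*772 = 222336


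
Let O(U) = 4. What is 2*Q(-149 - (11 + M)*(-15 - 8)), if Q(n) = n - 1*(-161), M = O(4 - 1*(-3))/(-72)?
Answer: 4747/9 ≈ 527.44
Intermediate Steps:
M = -1/18 (M = 4/(-72) = 4*(-1/72) = -1/18 ≈ -0.055556)
Q(n) = 161 + n (Q(n) = n + 161 = 161 + n)
2*Q(-149 - (11 + M)*(-15 - 8)) = 2*(161 + (-149 - (11 - 1/18)*(-15 - 8))) = 2*(161 + (-149 - 197*(-23)/18)) = 2*(161 + (-149 - 1*(-4531/18))) = 2*(161 + (-149 + 4531/18)) = 2*(161 + 1849/18) = 2*(4747/18) = 4747/9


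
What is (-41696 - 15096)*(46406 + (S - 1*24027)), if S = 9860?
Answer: -1830917288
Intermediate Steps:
(-41696 - 15096)*(46406 + (S - 1*24027)) = (-41696 - 15096)*(46406 + (9860 - 1*24027)) = -56792*(46406 + (9860 - 24027)) = -56792*(46406 - 14167) = -56792*32239 = -1830917288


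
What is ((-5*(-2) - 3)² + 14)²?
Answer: 3969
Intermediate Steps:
((-5*(-2) - 3)² + 14)² = ((10 - 3)² + 14)² = (7² + 14)² = (49 + 14)² = 63² = 3969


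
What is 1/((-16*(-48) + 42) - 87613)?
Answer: -1/86803 ≈ -1.1520e-5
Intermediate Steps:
1/((-16*(-48) + 42) - 87613) = 1/((768 + 42) - 87613) = 1/(810 - 87613) = 1/(-86803) = -1/86803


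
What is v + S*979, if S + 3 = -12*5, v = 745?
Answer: -60932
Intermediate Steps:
S = -63 (S = -3 - 12*5 = -3 - 60 = -63)
v + S*979 = 745 - 63*979 = 745 - 61677 = -60932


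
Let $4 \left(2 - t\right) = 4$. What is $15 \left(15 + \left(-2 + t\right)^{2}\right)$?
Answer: $240$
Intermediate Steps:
$t = 1$ ($t = 2 - 1 = 1$)
$15 \left(15 + \left(-2 + t\right)^{2}\right) = 15 \left(15 + \left(-2 + 1\right)^{2}\right) = 15 \left(15 + \left(-1\right)^{2}\right) = 15 \left(15 + 1\right) = 15 \cdot 16 = 240$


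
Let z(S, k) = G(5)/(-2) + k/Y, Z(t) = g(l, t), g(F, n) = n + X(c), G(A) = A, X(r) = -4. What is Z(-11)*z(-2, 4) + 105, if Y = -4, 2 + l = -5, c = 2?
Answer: 315/2 ≈ 157.50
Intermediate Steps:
l = -7 (l = -2 - 5 = -7)
g(F, n) = -4 + n (g(F, n) = n - 4 = -4 + n)
Z(t) = -4 + t
z(S, k) = -5/2 - k/4 (z(S, k) = 5/(-2) + k/(-4) = 5*(-½) + k*(-¼) = -5/2 - k/4)
Z(-11)*z(-2, 4) + 105 = (-4 - 11)*(-5/2 - ¼*4) + 105 = -15*(-5/2 - 1) + 105 = -15*(-7/2) + 105 = 105/2 + 105 = 315/2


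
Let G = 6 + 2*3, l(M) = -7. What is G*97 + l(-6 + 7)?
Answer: 1157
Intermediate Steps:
G = 12 (G = 6 + 6 = 12)
G*97 + l(-6 + 7) = 12*97 - 7 = 1164 - 7 = 1157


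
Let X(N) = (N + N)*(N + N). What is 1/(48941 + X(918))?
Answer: 1/3419837 ≈ 2.9241e-7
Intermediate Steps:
X(N) = 4*N**2 (X(N) = (2*N)*(2*N) = 4*N**2)
1/(48941 + X(918)) = 1/(48941 + 4*918**2) = 1/(48941 + 4*842724) = 1/(48941 + 3370896) = 1/3419837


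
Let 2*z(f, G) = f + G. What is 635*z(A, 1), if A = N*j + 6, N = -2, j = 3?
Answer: 635/2 ≈ 317.50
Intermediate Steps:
A = 0 (A = -2*3 + 6 = -6 + 6 = 0)
z(f, G) = G/2 + f/2 (z(f, G) = (f + G)/2 = (G + f)/2 = G/2 + f/2)
635*z(A, 1) = 635*((1/2)*1 + (1/2)*0) = 635*(1/2 + 0) = 635*(1/2) = 635/2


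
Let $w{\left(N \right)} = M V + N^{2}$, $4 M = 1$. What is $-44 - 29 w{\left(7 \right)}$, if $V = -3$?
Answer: $- \frac{5773}{4} \approx -1443.3$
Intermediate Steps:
$M = \frac{1}{4}$ ($M = \frac{1}{4} \cdot 1 = \frac{1}{4} \approx 0.25$)
$w{\left(N \right)} = - \frac{3}{4} + N^{2}$ ($w{\left(N \right)} = \frac{1}{4} \left(-3\right) + N^{2} = - \frac{3}{4} + N^{2}$)
$-44 - 29 w{\left(7 \right)} = -44 - 29 \left(- \frac{3}{4} + 7^{2}\right) = -44 - 29 \left(- \frac{3}{4} + 49\right) = -44 - \frac{5597}{4} = - \frac{5773}{4}$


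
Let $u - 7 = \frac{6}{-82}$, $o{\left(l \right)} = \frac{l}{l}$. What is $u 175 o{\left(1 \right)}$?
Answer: $\frac{49700}{41} \approx 1212.2$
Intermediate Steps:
$o{\left(l \right)} = 1$
$u = \frac{284}{41}$ ($u = 7 + \frac{6}{-82} = 7 + 6 \left(- \frac{1}{82}\right) = 7 - \frac{3}{41} = \frac{284}{41} \approx 6.9268$)
$u 175 o{\left(1 \right)} = \frac{284}{41} \cdot 175 \cdot 1 = \frac{49700}{41} \cdot 1 = \frac{49700}{41}$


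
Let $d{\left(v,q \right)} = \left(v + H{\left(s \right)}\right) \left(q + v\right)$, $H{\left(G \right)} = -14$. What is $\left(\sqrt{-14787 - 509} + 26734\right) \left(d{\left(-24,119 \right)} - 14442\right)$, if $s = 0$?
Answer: $-482602168 - 144416 i \sqrt{239} \approx -4.826 \cdot 10^{8} - 2.2326 \cdot 10^{6} i$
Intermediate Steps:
$d{\left(v,q \right)} = \left(-14 + v\right) \left(q + v\right)$ ($d{\left(v,q \right)} = \left(v - 14\right) \left(q + v\right) = \left(-14 + v\right) \left(q + v\right)$)
$\left(\sqrt{-14787 - 509} + 26734\right) \left(d{\left(-24,119 \right)} - 14442\right) = \left(\sqrt{-14787 - 509} + 26734\right) \left(\left(\left(-24\right)^{2} - 1666 - -336 + 119 \left(-24\right)\right) - 14442\right) = \left(\sqrt{-15296} + 26734\right) \left(\left(576 - 1666 + 336 - 2856\right) - 14442\right) = \left(8 i \sqrt{239} + 26734\right) \left(-3610 - 14442\right) = \left(26734 + 8 i \sqrt{239}\right) \left(-18052\right) = -482602168 - 144416 i \sqrt{239}$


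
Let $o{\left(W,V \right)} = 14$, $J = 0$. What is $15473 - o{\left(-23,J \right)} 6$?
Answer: $15389$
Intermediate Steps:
$15473 - o{\left(-23,J \right)} 6 = 15473 - 14 \cdot 6 = 15473 - 84 = 15389$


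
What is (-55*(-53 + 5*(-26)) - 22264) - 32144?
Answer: -44343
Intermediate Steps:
(-55*(-53 + 5*(-26)) - 22264) - 32144 = (-55*(-53 - 130) - 22264) - 32144 = (-55*(-183) - 22264) - 32144 = (10065 - 22264) - 32144 = -12199 - 32144 = -44343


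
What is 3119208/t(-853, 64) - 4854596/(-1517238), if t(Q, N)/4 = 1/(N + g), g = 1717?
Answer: 1053590826960376/758619 ≈ 1.3888e+9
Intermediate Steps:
t(Q, N) = 4/(1717 + N) (t(Q, N) = 4/(N + 1717) = 4/(1717 + N))
3119208/t(-853, 64) - 4854596/(-1517238) = 3119208/((4/(1717 + 64))) - 4854596/(-1517238) = 3119208/((4/1781)) - 4854596*(-1/1517238) = 3119208/((4*(1/1781))) + 2427298/758619 = 3119208/(4/1781) + 2427298/758619 = 3119208*(1781/4) + 2427298/758619 = 1388827362 + 2427298/758619 = 1053590826960376/758619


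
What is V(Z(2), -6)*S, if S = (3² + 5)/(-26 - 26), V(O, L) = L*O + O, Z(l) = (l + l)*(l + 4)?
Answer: 420/13 ≈ 32.308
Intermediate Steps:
Z(l) = 2*l*(4 + l) (Z(l) = (2*l)*(4 + l) = 2*l*(4 + l))
V(O, L) = O + L*O
S = -7/26 (S = (9 + 5)/(-52) = 14*(-1/52) = -7/26 ≈ -0.26923)
V(Z(2), -6)*S = ((2*2*(4 + 2))*(1 - 6))*(-7/26) = ((2*2*6)*(-5))*(-7/26) = (24*(-5))*(-7/26) = -120*(-7/26) = 420/13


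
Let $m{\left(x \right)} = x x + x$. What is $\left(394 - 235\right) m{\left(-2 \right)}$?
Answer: $318$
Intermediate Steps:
$m{\left(x \right)} = x + x^{2}$ ($m{\left(x \right)} = x^{2} + x = x + x^{2}$)
$\left(394 - 235\right) m{\left(-2 \right)} = \left(394 - 235\right) \left(- 2 \left(1 - 2\right)\right) = 159 \left(\left(-2\right) \left(-1\right)\right) = 159 \cdot 2 = 318$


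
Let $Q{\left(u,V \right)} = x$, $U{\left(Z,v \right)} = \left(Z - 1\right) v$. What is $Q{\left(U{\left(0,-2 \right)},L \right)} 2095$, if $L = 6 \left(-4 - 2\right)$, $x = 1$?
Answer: $2095$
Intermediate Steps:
$U{\left(Z,v \right)} = v \left(-1 + Z\right)$ ($U{\left(Z,v \right)} = \left(-1 + Z\right) v = v \left(-1 + Z\right)$)
$L = -36$ ($L = 6 \left(-6\right) = -36$)
$Q{\left(u,V \right)} = 1$
$Q{\left(U{\left(0,-2 \right)},L \right)} 2095 = 1 \cdot 2095 = 2095$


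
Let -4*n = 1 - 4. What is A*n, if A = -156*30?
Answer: -3510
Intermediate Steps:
A = -4680
n = ¾ (n = -(1 - 4)/4 = -¼*(-3) = ¾ ≈ 0.75000)
A*n = -4680*¾ = -3510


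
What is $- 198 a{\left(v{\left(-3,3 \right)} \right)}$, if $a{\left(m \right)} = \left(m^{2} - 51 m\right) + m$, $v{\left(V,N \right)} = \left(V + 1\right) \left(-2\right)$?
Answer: $36432$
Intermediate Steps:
$v{\left(V,N \right)} = -2 - 2 V$ ($v{\left(V,N \right)} = \left(1 + V\right) \left(-2\right) = -2 - 2 V$)
$a{\left(m \right)} = m^{2} - 50 m$
$- 198 a{\left(v{\left(-3,3 \right)} \right)} = - 198 \left(-2 - -6\right) \left(-50 - -4\right) = - 198 \left(-2 + 6\right) \left(-50 + \left(-2 + 6\right)\right) = - 198 \cdot 4 \left(-50 + 4\right) = - 198 \cdot 4 \left(-46\right) = \left(-198\right) \left(-184\right) = 36432$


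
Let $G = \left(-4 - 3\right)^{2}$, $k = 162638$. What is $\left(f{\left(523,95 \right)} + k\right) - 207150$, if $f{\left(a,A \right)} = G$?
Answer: $-44463$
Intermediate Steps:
$G = 49$ ($G = \left(-7\right)^{2} = 49$)
$f{\left(a,A \right)} = 49$
$\left(f{\left(523,95 \right)} + k\right) - 207150 = \left(49 + 162638\right) - 207150 = 162687 - 207150 = -44463$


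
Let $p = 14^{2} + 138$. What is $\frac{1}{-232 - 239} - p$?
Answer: $- \frac{157315}{471} \approx -334.0$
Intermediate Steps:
$p = 334$ ($p = 196 + 138 = 334$)
$\frac{1}{-232 - 239} - p = \frac{1}{-232 - 239} - 334 = \frac{1}{-471} - 334 = - \frac{1}{471} - 334 = - \frac{157315}{471}$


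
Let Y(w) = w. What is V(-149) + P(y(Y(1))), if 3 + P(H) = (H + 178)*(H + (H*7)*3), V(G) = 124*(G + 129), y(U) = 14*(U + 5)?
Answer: 481693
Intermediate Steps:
y(U) = 70 + 14*U (y(U) = 14*(5 + U) = 70 + 14*U)
V(G) = 15996 + 124*G (V(G) = 124*(129 + G) = 15996 + 124*G)
P(H) = -3 + 22*H*(178 + H) (P(H) = -3 + (H + 178)*(H + (H*7)*3) = -3 + (178 + H)*(H + (7*H)*3) = -3 + (178 + H)*(H + 21*H) = -3 + (178 + H)*(22*H) = -3 + 22*H*(178 + H))
V(-149) + P(y(Y(1))) = (15996 + 124*(-149)) + (-3 + 22*(70 + 14*1)² + 3916*(70 + 14*1)) = (15996 - 18476) + (-3 + 22*(70 + 14)² + 3916*(70 + 14)) = -2480 + (-3 + 22*84² + 3916*84) = -2480 + (-3 + 22*7056 + 328944) = -2480 + (-3 + 155232 + 328944) = -2480 + 484173 = 481693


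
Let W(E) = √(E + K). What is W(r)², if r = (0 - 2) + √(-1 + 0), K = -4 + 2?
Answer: -4 + I ≈ -4.0 + 1.0*I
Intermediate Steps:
K = -2
r = -2 + I (r = -2 + √(-1) = -2 + I ≈ -2.0 + 1.0*I)
W(E) = √(-2 + E) (W(E) = √(E - 2) = √(-2 + E))
W(r)² = (√(-2 + (-2 + I)))² = (√(-4 + I))² = -4 + I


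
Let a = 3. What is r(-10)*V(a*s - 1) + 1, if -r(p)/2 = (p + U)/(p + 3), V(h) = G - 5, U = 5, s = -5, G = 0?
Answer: 57/7 ≈ 8.1429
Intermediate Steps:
V(h) = -5 (V(h) = 0 - 5 = -5)
r(p) = -2*(5 + p)/(3 + p) (r(p) = -2*(p + 5)/(p + 3) = -2*(5 + p)/(3 + p))
r(-10)*V(a*s - 1) + 1 = (2*(-5 - 1*(-10))/(3 - 10))*(-5) + 1 = (2*(-5 + 10)/(-7))*(-5) + 1 = (2*(-⅐)*5)*(-5) + 1 = -10/7*(-5) + 1 = 50/7 + 1 = 57/7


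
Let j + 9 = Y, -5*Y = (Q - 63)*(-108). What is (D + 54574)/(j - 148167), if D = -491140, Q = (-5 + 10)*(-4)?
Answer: 363805/124974 ≈ 2.9110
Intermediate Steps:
Q = -20 (Q = 5*(-4) = -20)
Y = -8964/5 (Y = -(-20 - 63)*(-108)/5 = -(-83)*(-108)/5 = -⅕*8964 = -8964/5 ≈ -1792.8)
j = -9009/5 (j = -9 - 8964/5 = -9009/5 ≈ -1801.8)
(D + 54574)/(j - 148167) = (-491140 + 54574)/(-9009/5 - 148167) = -436566/(-749844/5) = -436566*(-5/749844) = 363805/124974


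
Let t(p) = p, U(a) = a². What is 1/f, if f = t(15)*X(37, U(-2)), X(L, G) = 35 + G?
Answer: 1/585 ≈ 0.0017094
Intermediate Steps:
f = 585 (f = 15*(35 + (-2)²) = 15*(35 + 4) = 15*39 = 585)
1/f = 1/585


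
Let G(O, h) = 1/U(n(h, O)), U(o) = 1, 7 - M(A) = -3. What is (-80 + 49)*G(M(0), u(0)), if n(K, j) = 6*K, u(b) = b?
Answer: -31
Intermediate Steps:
M(A) = 10 (M(A) = 7 - 1*(-3) = 7 + 3 = 10)
G(O, h) = 1 (G(O, h) = 1/1 = 1)
(-80 + 49)*G(M(0), u(0)) = (-80 + 49)*1 = -31*1 = -31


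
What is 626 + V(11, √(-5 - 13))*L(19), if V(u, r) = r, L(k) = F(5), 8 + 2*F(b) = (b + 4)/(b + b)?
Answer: 626 - 213*I*√2/20 ≈ 626.0 - 15.061*I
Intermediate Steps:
F(b) = -4 + (4 + b)/(4*b) (F(b) = -4 + ((b + 4)/(b + b))/2 = -4 + ((4 + b)/((2*b)))/2 = -4 + ((4 + b)*(1/(2*b)))/2 = -4 + ((4 + b)/(2*b))/2 = -4 + (4 + b)/(4*b))
L(k) = -71/20 (L(k) = -15/4 + 1/5 = -15/4 + ⅕ = -71/20)
626 + V(11, √(-5 - 13))*L(19) = 626 + √(-5 - 13)*(-71/20) = 626 + √(-18)*(-71/20) = 626 + (3*I*√2)*(-71/20) = 626 - 213*I*√2/20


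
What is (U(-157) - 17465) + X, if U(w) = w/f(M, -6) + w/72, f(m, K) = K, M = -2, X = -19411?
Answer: -2653345/72 ≈ -36852.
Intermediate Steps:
U(w) = -11*w/72 (U(w) = w/(-6) + w/72 = w*(-⅙) + w*(1/72) = -w/6 + w/72 = -11*w/72)
(U(-157) - 17465) + X = (-11/72*(-157) - 17465) - 19411 = (1727/72 - 17465) - 19411 = -1255753/72 - 19411 = -2653345/72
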